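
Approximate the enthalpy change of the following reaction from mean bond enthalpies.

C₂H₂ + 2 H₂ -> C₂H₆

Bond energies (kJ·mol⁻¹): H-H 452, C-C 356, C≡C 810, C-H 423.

ΔH ≈ −334 kJ

Bonds broken (reactants):
  C≡C: 1 × 810 = 810
  C-H: 2 × 423 = 846
  H-H: 2 × 452 = 904
  Σ(broken) = 2560 kJ
Bonds formed (products):
  C-C: 1 × 356 = 356
  C-H: 6 × 423 = 2538
  Σ(formed) = 2894 kJ
ΔH = Σ(broken) − Σ(formed) = 2560 − 2894 = −334 kJ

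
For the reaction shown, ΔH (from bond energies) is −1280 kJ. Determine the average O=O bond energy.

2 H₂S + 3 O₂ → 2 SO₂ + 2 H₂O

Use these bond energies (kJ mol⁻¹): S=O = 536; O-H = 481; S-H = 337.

Let D be the O=O bond energy.
Σ(broken) = 3×D + 4×337 = 1348 + 3D
Σ(formed) = 4×481 + 4×536 = 4068
ΔH = Σ(broken) − Σ(formed) = (1348 + 3D) − (4068) = −2720 + 3D
Setting this equal to −1280 kJ gives 3D = 1440, so D = 480 kJ/mol.

D(O=O) ≈ 480 kJ/mol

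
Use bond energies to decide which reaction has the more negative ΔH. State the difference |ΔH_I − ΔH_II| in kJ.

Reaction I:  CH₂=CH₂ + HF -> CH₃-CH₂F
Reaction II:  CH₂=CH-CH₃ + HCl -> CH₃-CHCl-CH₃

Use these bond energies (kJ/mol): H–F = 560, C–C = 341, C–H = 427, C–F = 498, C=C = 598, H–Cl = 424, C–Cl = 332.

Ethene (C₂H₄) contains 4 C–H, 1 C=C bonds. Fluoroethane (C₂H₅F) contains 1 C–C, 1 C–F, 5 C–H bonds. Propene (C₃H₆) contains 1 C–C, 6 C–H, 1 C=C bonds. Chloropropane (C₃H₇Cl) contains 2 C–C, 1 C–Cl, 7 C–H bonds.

Reaction I, by 30 kJ

Reaction I:
  Bonds broken (reactants):
    C–H: 4 × 427 = 1708
    C=C: 1 × 598 = 598
    H–F: 1 × 560 = 560
    Σ(broken) = 2866 kJ
  Bonds formed (products):
    C–C: 1 × 341 = 341
    C–F: 1 × 498 = 498
    C–H: 5 × 427 = 2135
    Σ(formed) = 2974 kJ
  ΔH_I = 2866 − 2974 = −108 kJ
Reaction II:
  Bonds broken (reactants):
    C–C: 1 × 341 = 341
    C–H: 6 × 427 = 2562
    C=C: 1 × 598 = 598
    H–Cl: 1 × 424 = 424
    Σ(broken) = 3925 kJ
  Bonds formed (products):
    C–C: 2 × 341 = 682
    C–Cl: 1 × 332 = 332
    C–H: 7 × 427 = 2989
    Σ(formed) = 4003 kJ
  ΔH_II = 3925 − 4003 = −78 kJ
ΔH_I − ΔH_II = −30 kJ, so reaction I has the more negative ΔH; |ΔH_I − ΔH_II| = 30 kJ.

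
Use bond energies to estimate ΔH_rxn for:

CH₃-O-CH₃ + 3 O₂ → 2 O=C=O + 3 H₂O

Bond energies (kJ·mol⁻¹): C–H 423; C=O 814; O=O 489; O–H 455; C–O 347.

ΔH ≈ −1287 kJ

Bonds broken (reactants):
  C–H: 6 × 423 = 2538
  C–O: 2 × 347 = 694
  O=O: 3 × 489 = 1467
  Σ(broken) = 4699 kJ
Bonds formed (products):
  C=O: 4 × 814 = 3256
  O–H: 6 × 455 = 2730
  Σ(formed) = 5986 kJ
ΔH = Σ(broken) − Σ(formed) = 4699 − 5986 = −1287 kJ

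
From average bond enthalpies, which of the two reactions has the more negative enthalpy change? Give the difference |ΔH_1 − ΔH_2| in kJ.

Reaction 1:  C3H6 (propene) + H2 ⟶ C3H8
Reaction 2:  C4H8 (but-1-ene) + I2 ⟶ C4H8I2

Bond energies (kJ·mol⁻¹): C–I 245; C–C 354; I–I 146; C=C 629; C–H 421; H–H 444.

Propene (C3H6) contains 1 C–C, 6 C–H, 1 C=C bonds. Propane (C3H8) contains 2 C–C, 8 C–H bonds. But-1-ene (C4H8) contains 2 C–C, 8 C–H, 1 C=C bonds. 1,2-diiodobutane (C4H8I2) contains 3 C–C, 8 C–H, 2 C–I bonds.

Reaction 1:
  Bonds broken (reactants):
    C–C: 1 × 354 = 354
    C–H: 6 × 421 = 2526
    C=C: 1 × 629 = 629
    H–H: 1 × 444 = 444
    Σ(broken) = 3953 kJ
  Bonds formed (products):
    C–C: 2 × 354 = 708
    C–H: 8 × 421 = 3368
    Σ(formed) = 4076 kJ
  ΔH_1 = 3953 − 4076 = −123 kJ
Reaction 2:
  Bonds broken (reactants):
    C–C: 2 × 354 = 708
    C–H: 8 × 421 = 3368
    C=C: 1 × 629 = 629
    I–I: 1 × 146 = 146
    Σ(broken) = 4851 kJ
  Bonds formed (products):
    C–C: 3 × 354 = 1062
    C–H: 8 × 421 = 3368
    C–I: 2 × 245 = 490
    Σ(formed) = 4920 kJ
  ΔH_2 = 4851 − 4920 = −69 kJ
ΔH_1 − ΔH_2 = −54 kJ, so reaction 1 has the more negative ΔH; |ΔH_1 − ΔH_2| = 54 kJ.

Reaction 1, by 54 kJ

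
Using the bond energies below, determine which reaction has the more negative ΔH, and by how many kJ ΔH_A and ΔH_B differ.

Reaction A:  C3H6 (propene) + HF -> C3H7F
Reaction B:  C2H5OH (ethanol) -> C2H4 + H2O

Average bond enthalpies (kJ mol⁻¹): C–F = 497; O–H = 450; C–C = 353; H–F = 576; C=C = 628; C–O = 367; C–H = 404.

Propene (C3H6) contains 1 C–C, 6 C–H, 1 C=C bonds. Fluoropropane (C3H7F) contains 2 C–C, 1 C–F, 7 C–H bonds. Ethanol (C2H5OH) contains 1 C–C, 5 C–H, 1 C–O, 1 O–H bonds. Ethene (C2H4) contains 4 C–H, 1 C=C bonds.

Reaction A, by 96 kJ

Reaction A:
  Bonds broken (reactants):
    C–C: 1 × 353 = 353
    C–H: 6 × 404 = 2424
    C=C: 1 × 628 = 628
    H–F: 1 × 576 = 576
    Σ(broken) = 3981 kJ
  Bonds formed (products):
    C–C: 2 × 353 = 706
    C–F: 1 × 497 = 497
    C–H: 7 × 404 = 2828
    Σ(formed) = 4031 kJ
  ΔH_A = 3981 − 4031 = −50 kJ
Reaction B:
  Bonds broken (reactants):
    C–C: 1 × 353 = 353
    C–H: 5 × 404 = 2020
    C–O: 1 × 367 = 367
    O–H: 1 × 450 = 450
    Σ(broken) = 3190 kJ
  Bonds formed (products):
    C–H: 4 × 404 = 1616
    C=C: 1 × 628 = 628
    O–H: 2 × 450 = 900
    Σ(formed) = 3144 kJ
  ΔH_B = 3190 − 3144 = +46 kJ
ΔH_A − ΔH_B = −96 kJ, so reaction A has the more negative ΔH; |ΔH_A − ΔH_B| = 96 kJ.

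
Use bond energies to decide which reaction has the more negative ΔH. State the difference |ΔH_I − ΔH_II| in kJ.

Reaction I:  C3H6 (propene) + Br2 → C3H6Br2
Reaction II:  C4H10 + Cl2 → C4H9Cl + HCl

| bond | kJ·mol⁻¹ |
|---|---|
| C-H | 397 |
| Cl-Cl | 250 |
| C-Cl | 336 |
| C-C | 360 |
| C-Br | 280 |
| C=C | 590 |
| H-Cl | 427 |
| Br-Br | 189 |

Reaction I:
  Bonds broken (reactants):
    Br-Br: 1 × 189 = 189
    C-C: 1 × 360 = 360
    C-H: 6 × 397 = 2382
    C=C: 1 × 590 = 590
    Σ(broken) = 3521 kJ
  Bonds formed (products):
    C-Br: 2 × 280 = 560
    C-C: 2 × 360 = 720
    C-H: 6 × 397 = 2382
    Σ(formed) = 3662 kJ
  ΔH_I = 3521 − 3662 = −141 kJ
Reaction II:
  Bonds broken (reactants):
    C-C: 3 × 360 = 1080
    C-H: 10 × 397 = 3970
    Cl-Cl: 1 × 250 = 250
    Σ(broken) = 5300 kJ
  Bonds formed (products):
    C-C: 3 × 360 = 1080
    C-Cl: 1 × 336 = 336
    C-H: 9 × 397 = 3573
    H-Cl: 1 × 427 = 427
    Σ(formed) = 5416 kJ
  ΔH_II = 5300 − 5416 = −116 kJ
ΔH_I − ΔH_II = −25 kJ, so reaction I has the more negative ΔH; |ΔH_I − ΔH_II| = 25 kJ.

Reaction I, by 25 kJ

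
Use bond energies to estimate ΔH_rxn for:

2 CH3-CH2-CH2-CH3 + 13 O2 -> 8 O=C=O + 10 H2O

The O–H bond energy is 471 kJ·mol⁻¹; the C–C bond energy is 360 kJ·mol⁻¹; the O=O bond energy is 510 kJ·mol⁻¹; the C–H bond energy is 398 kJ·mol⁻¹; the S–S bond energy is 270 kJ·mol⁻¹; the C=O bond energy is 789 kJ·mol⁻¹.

Bonds broken (reactants):
  C–C: 6 × 360 = 2160
  C–H: 20 × 398 = 7960
  O=O: 13 × 510 = 6630
  Σ(broken) = 16750 kJ
Bonds formed (products):
  C=O: 16 × 789 = 12624
  O–H: 20 × 471 = 9420
  Σ(formed) = 22044 kJ
ΔH = Σ(broken) − Σ(formed) = 16750 − 22044 = −5294 kJ

ΔH ≈ −5294 kJ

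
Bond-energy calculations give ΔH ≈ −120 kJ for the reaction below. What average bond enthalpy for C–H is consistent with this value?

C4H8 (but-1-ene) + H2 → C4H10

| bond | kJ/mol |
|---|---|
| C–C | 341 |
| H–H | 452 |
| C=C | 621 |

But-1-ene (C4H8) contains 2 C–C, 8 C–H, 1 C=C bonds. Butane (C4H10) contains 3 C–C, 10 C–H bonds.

Let D be the C–H bond energy.
Σ(broken) = 2×341 + 8×D + 1×621 + 1×452 = 1755 + 8D
Σ(formed) = 3×341 + 10×D = 1023 + 10D
ΔH = Σ(broken) − Σ(formed) = (1755 + 8D) − (1023 + 10D) = +732 − 2D
Setting this equal to −120 kJ gives 2D = 852, so D = 426 kJ/mol.

D(C–H) ≈ 426 kJ/mol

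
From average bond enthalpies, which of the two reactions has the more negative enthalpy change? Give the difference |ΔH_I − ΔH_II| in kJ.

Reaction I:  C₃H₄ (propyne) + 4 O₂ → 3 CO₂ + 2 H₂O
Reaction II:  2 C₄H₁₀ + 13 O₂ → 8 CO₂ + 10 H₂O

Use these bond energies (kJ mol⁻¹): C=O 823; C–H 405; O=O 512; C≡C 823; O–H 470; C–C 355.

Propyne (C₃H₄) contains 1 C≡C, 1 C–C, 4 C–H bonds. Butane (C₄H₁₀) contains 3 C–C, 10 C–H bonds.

Reaction II, by 3710 kJ

Reaction I:
  Bonds broken (reactants):
    C≡C: 1 × 823 = 823
    C–C: 1 × 355 = 355
    C–H: 4 × 405 = 1620
    O=O: 4 × 512 = 2048
    Σ(broken) = 4846 kJ
  Bonds formed (products):
    C=O: 6 × 823 = 4938
    O–H: 4 × 470 = 1880
    Σ(formed) = 6818 kJ
  ΔH_I = 4846 − 6818 = −1972 kJ
Reaction II:
  Bonds broken (reactants):
    C–C: 6 × 355 = 2130
    C–H: 20 × 405 = 8100
    O=O: 13 × 512 = 6656
    Σ(broken) = 16886 kJ
  Bonds formed (products):
    C=O: 16 × 823 = 13168
    O–H: 20 × 470 = 9400
    Σ(formed) = 22568 kJ
  ΔH_II = 16886 − 22568 = −5682 kJ
ΔH_I − ΔH_II = +3710 kJ, so reaction II has the more negative ΔH; |ΔH_I − ΔH_II| = 3710 kJ.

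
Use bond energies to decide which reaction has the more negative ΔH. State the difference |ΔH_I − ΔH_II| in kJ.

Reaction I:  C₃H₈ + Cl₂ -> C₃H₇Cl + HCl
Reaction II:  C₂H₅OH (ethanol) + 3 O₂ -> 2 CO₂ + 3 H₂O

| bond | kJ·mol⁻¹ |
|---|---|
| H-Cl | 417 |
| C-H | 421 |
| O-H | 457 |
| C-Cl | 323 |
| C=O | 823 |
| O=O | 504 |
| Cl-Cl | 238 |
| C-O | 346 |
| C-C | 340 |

Reaction II, by 1193 kJ

Reaction I:
  Bonds broken (reactants):
    C-C: 2 × 340 = 680
    C-H: 8 × 421 = 3368
    Cl-Cl: 1 × 238 = 238
    Σ(broken) = 4286 kJ
  Bonds formed (products):
    C-C: 2 × 340 = 680
    C-Cl: 1 × 323 = 323
    C-H: 7 × 421 = 2947
    H-Cl: 1 × 417 = 417
    Σ(formed) = 4367 kJ
  ΔH_I = 4286 − 4367 = −81 kJ
Reaction II:
  Bonds broken (reactants):
    C-C: 1 × 340 = 340
    C-H: 5 × 421 = 2105
    C-O: 1 × 346 = 346
    O-H: 1 × 457 = 457
    O=O: 3 × 504 = 1512
    Σ(broken) = 4760 kJ
  Bonds formed (products):
    C=O: 4 × 823 = 3292
    O-H: 6 × 457 = 2742
    Σ(formed) = 6034 kJ
  ΔH_II = 4760 − 6034 = −1274 kJ
ΔH_I − ΔH_II = +1193 kJ, so reaction II has the more negative ΔH; |ΔH_I − ΔH_II| = 1193 kJ.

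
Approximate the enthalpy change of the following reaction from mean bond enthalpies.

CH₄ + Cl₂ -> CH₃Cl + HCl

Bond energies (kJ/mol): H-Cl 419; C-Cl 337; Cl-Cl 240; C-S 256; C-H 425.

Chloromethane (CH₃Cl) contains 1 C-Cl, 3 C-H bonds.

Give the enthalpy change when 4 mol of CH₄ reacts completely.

ΔH = −364 kJ

Bonds broken (reactants):
  C-H: 4 × 425 = 1700
  Cl-Cl: 1 × 240 = 240
  Σ(broken) = 1940 kJ
Bonds formed (products):
  C-Cl: 1 × 337 = 337
  C-H: 3 × 425 = 1275
  H-Cl: 1 × 419 = 419
  Σ(formed) = 2031 kJ
ΔH = Σ(broken) − Σ(formed) = 1940 − 2031 = −91 kJ
For 4× the reaction as written: 4 × (−91) = −364 kJ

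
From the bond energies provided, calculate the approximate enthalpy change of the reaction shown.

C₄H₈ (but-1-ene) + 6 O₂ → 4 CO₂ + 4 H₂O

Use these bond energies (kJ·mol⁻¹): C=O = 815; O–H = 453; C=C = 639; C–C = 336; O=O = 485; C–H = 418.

Bonds broken (reactants):
  C–C: 2 × 336 = 672
  C–H: 8 × 418 = 3344
  C=C: 1 × 639 = 639
  O=O: 6 × 485 = 2910
  Σ(broken) = 7565 kJ
Bonds formed (products):
  C=O: 8 × 815 = 6520
  O–H: 8 × 453 = 3624
  Σ(formed) = 10144 kJ
ΔH = Σ(broken) − Σ(formed) = 7565 − 10144 = −2579 kJ

ΔH ≈ −2579 kJ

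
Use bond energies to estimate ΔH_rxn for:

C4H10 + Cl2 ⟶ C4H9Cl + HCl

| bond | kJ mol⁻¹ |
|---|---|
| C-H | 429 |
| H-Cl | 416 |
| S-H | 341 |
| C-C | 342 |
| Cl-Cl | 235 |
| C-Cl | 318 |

Bonds broken (reactants):
  C-C: 3 × 342 = 1026
  C-H: 10 × 429 = 4290
  Cl-Cl: 1 × 235 = 235
  Σ(broken) = 5551 kJ
Bonds formed (products):
  C-C: 3 × 342 = 1026
  C-Cl: 1 × 318 = 318
  C-H: 9 × 429 = 3861
  H-Cl: 1 × 416 = 416
  Σ(formed) = 5621 kJ
ΔH = Σ(broken) − Σ(formed) = 5551 − 5621 = −70 kJ

ΔH ≈ −70 kJ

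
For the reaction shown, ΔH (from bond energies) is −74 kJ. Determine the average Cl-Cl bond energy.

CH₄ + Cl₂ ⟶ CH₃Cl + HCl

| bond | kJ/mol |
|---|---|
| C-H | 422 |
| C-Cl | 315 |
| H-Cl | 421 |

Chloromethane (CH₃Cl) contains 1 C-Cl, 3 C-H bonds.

Let D be the Cl-Cl bond energy.
Σ(broken) = 4×422 + 1×D = 1688 + D
Σ(formed) = 1×315 + 3×422 + 1×421 = 2002
ΔH = Σ(broken) − Σ(formed) = (1688 + D) − (2002) = −314 + D
Setting this equal to −74 kJ gives D = 240 kJ/mol.

D(Cl-Cl) ≈ 240 kJ/mol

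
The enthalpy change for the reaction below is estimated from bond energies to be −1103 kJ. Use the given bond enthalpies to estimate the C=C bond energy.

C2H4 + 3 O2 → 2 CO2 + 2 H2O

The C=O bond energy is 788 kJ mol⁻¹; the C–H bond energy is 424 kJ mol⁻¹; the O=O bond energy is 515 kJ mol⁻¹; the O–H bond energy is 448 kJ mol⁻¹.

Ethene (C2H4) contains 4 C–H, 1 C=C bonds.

D(C=C) ≈ 600 kJ/mol

Let D be the C=C bond energy.
Σ(broken) = 4×424 + 1×D + 3×515 = 3241 + D
Σ(formed) = 4×788 + 4×448 = 4944
ΔH = Σ(broken) − Σ(formed) = (3241 + D) − (4944) = −1703 + D
Setting this equal to −1103 kJ gives D = 600 kJ/mol.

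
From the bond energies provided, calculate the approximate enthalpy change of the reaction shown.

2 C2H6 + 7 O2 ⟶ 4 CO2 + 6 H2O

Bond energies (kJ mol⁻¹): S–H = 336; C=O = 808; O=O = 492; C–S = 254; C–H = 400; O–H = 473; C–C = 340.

ΔH ≈ −3216 kJ

Bonds broken (reactants):
  C–C: 2 × 340 = 680
  C–H: 12 × 400 = 4800
  O=O: 7 × 492 = 3444
  Σ(broken) = 8924 kJ
Bonds formed (products):
  C=O: 8 × 808 = 6464
  O–H: 12 × 473 = 5676
  Σ(formed) = 12140 kJ
ΔH = Σ(broken) − Σ(formed) = 8924 − 12140 = −3216 kJ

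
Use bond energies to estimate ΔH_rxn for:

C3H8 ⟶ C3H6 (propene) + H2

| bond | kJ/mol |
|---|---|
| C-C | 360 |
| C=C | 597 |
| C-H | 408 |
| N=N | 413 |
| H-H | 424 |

Bonds broken (reactants):
  C-C: 2 × 360 = 720
  C-H: 8 × 408 = 3264
  Σ(broken) = 3984 kJ
Bonds formed (products):
  C-C: 1 × 360 = 360
  C-H: 6 × 408 = 2448
  C=C: 1 × 597 = 597
  H-H: 1 × 424 = 424
  Σ(formed) = 3829 kJ
ΔH = Σ(broken) − Σ(formed) = 3984 − 3829 = +155 kJ

ΔH ≈ +155 kJ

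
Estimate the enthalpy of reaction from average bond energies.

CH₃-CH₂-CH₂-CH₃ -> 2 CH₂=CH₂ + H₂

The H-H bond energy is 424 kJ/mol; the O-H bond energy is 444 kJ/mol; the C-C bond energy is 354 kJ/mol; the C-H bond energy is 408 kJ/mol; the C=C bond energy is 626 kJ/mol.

ΔH ≈ +202 kJ

Bonds broken (reactants):
  C-C: 3 × 354 = 1062
  C-H: 10 × 408 = 4080
  Σ(broken) = 5142 kJ
Bonds formed (products):
  C-H: 8 × 408 = 3264
  C=C: 2 × 626 = 1252
  H-H: 1 × 424 = 424
  Σ(formed) = 4940 kJ
ΔH = Σ(broken) − Σ(formed) = 5142 − 4940 = +202 kJ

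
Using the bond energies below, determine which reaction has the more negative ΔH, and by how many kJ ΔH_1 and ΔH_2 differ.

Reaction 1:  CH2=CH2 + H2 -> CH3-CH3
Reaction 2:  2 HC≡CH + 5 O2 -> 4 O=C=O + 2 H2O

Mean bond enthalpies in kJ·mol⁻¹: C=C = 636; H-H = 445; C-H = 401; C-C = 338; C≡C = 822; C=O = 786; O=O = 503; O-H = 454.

Reaction 1:
  Bonds broken (reactants):
    C-H: 4 × 401 = 1604
    C=C: 1 × 636 = 636
    H-H: 1 × 445 = 445
    Σ(broken) = 2685 kJ
  Bonds formed (products):
    C-C: 1 × 338 = 338
    C-H: 6 × 401 = 2406
    Σ(formed) = 2744 kJ
  ΔH_1 = 2685 − 2744 = −59 kJ
Reaction 2:
  Bonds broken (reactants):
    C≡C: 2 × 822 = 1644
    C-H: 4 × 401 = 1604
    O=O: 5 × 503 = 2515
    Σ(broken) = 5763 kJ
  Bonds formed (products):
    C=O: 8 × 786 = 6288
    O-H: 4 × 454 = 1816
    Σ(formed) = 8104 kJ
  ΔH_2 = 5763 − 8104 = −2341 kJ
ΔH_1 − ΔH_2 = +2282 kJ, so reaction 2 has the more negative ΔH; |ΔH_1 − ΔH_2| = 2282 kJ.

Reaction 2, by 2282 kJ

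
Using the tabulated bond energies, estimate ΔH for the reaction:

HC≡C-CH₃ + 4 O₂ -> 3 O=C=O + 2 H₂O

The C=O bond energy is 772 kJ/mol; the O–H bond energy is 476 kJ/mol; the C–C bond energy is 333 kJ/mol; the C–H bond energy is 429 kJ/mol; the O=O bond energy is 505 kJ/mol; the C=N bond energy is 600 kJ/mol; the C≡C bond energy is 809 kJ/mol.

ΔH ≈ −1658 kJ

Bonds broken (reactants):
  C≡C: 1 × 809 = 809
  C–C: 1 × 333 = 333
  C–H: 4 × 429 = 1716
  O=O: 4 × 505 = 2020
  Σ(broken) = 4878 kJ
Bonds formed (products):
  C=O: 6 × 772 = 4632
  O–H: 4 × 476 = 1904
  Σ(formed) = 6536 kJ
ΔH = Σ(broken) − Σ(formed) = 4878 − 6536 = −1658 kJ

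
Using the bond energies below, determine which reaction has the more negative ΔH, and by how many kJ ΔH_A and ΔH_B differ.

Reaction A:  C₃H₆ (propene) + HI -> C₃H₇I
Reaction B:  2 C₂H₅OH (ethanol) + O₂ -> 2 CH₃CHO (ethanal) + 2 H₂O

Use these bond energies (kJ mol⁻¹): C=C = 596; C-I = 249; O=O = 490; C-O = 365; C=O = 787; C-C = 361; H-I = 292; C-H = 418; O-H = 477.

Reaction B, by 332 kJ

Reaction A:
  Bonds broken (reactants):
    C-C: 1 × 361 = 361
    C-H: 6 × 418 = 2508
    C=C: 1 × 596 = 596
    H-I: 1 × 292 = 292
    Σ(broken) = 3757 kJ
  Bonds formed (products):
    C-C: 2 × 361 = 722
    C-H: 7 × 418 = 2926
    C-I: 1 × 249 = 249
    Σ(formed) = 3897 kJ
  ΔH_A = 3757 − 3897 = −140 kJ
Reaction B:
  Bonds broken (reactants):
    C-C: 2 × 361 = 722
    C-H: 10 × 418 = 4180
    C-O: 2 × 365 = 730
    O-H: 2 × 477 = 954
    O=O: 1 × 490 = 490
    Σ(broken) = 7076 kJ
  Bonds formed (products):
    C-C: 2 × 361 = 722
    C-H: 8 × 418 = 3344
    C=O: 2 × 787 = 1574
    O-H: 4 × 477 = 1908
    Σ(formed) = 7548 kJ
  ΔH_B = 7076 − 7548 = −472 kJ
ΔH_A − ΔH_B = +332 kJ, so reaction B has the more negative ΔH; |ΔH_A − ΔH_B| = 332 kJ.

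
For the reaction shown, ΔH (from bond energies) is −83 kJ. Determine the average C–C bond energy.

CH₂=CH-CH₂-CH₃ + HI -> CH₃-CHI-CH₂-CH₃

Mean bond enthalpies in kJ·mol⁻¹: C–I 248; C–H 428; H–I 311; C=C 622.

Let D be the C–C bond energy.
Σ(broken) = 2×D + 8×428 + 1×622 + 1×311 = 4357 + 2D
Σ(formed) = 3×D + 9×428 + 1×248 = 4100 + 3D
ΔH = Σ(broken) − Σ(formed) = (4357 + 2D) − (4100 + 3D) = +257 − D
Setting this equal to −83 kJ gives D = 340 kJ/mol.

D(C–C) ≈ 340 kJ/mol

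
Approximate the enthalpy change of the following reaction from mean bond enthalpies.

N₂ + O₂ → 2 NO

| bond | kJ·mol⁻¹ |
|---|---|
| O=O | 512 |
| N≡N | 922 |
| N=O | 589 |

ΔH ≈ +256 kJ

Bonds broken (reactants):
  N≡N: 1 × 922 = 922
  O=O: 1 × 512 = 512
  Σ(broken) = 1434 kJ
Bonds formed (products):
  N=O: 2 × 589 = 1178
  Σ(formed) = 1178 kJ
ΔH = Σ(broken) − Σ(formed) = 1434 − 1178 = +256 kJ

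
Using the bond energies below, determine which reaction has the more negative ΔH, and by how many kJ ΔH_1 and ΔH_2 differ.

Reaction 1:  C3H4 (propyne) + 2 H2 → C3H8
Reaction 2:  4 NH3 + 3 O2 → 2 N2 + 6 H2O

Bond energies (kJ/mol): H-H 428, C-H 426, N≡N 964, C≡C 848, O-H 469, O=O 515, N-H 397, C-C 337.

Reaction 2, by 910 kJ

Reaction 1:
  Bonds broken (reactants):
    C≡C: 1 × 848 = 848
    C-C: 1 × 337 = 337
    C-H: 4 × 426 = 1704
    H-H: 2 × 428 = 856
    Σ(broken) = 3745 kJ
  Bonds formed (products):
    C-C: 2 × 337 = 674
    C-H: 8 × 426 = 3408
    Σ(formed) = 4082 kJ
  ΔH_1 = 3745 − 4082 = −337 kJ
Reaction 2:
  Bonds broken (reactants):
    N-H: 12 × 397 = 4764
    O=O: 3 × 515 = 1545
    Σ(broken) = 6309 kJ
  Bonds formed (products):
    N≡N: 2 × 964 = 1928
    O-H: 12 × 469 = 5628
    Σ(formed) = 7556 kJ
  ΔH_2 = 6309 − 7556 = −1247 kJ
ΔH_1 − ΔH_2 = +910 kJ, so reaction 2 has the more negative ΔH; |ΔH_1 − ΔH_2| = 910 kJ.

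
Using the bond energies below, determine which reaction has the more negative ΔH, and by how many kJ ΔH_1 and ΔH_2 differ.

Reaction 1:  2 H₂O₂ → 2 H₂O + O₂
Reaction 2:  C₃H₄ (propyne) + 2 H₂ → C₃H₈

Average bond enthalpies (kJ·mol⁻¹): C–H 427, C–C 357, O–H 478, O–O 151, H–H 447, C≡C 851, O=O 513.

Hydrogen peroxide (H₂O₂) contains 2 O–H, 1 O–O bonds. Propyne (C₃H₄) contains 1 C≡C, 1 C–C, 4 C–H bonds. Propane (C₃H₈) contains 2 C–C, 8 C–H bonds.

Reaction 2, by 109 kJ

Reaction 1:
  Bonds broken (reactants):
    O–H: 4 × 478 = 1912
    O–O: 2 × 151 = 302
    Σ(broken) = 2214 kJ
  Bonds formed (products):
    O–H: 4 × 478 = 1912
    O=O: 1 × 513 = 513
    Σ(formed) = 2425 kJ
  ΔH_1 = 2214 − 2425 = −211 kJ
Reaction 2:
  Bonds broken (reactants):
    C≡C: 1 × 851 = 851
    C–C: 1 × 357 = 357
    C–H: 4 × 427 = 1708
    H–H: 2 × 447 = 894
    Σ(broken) = 3810 kJ
  Bonds formed (products):
    C–C: 2 × 357 = 714
    C–H: 8 × 427 = 3416
    Σ(formed) = 4130 kJ
  ΔH_2 = 3810 − 4130 = −320 kJ
ΔH_1 − ΔH_2 = +109 kJ, so reaction 2 has the more negative ΔH; |ΔH_1 − ΔH_2| = 109 kJ.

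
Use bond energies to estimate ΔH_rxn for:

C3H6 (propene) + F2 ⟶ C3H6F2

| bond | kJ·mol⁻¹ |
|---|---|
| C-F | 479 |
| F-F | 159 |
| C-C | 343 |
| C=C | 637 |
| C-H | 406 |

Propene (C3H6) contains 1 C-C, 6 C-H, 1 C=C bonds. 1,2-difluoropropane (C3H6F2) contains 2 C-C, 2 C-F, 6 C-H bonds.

ΔH ≈ −505 kJ

Bonds broken (reactants):
  C-C: 1 × 343 = 343
  C-H: 6 × 406 = 2436
  C=C: 1 × 637 = 637
  F-F: 1 × 159 = 159
  Σ(broken) = 3575 kJ
Bonds formed (products):
  C-C: 2 × 343 = 686
  C-F: 2 × 479 = 958
  C-H: 6 × 406 = 2436
  Σ(formed) = 4080 kJ
ΔH = Σ(broken) − Σ(formed) = 3575 − 4080 = −505 kJ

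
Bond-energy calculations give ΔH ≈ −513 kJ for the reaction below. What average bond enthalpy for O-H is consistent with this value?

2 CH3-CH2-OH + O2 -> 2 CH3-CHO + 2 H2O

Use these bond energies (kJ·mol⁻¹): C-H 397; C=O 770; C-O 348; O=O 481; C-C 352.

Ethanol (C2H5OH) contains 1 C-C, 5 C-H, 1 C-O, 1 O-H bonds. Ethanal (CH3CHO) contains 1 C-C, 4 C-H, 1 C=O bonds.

D(O-H) ≈ 472 kJ/mol

Let D be the O-H bond energy.
Σ(broken) = 2×352 + 10×397 + 2×348 + 2×D + 1×481 = 5851 + 2D
Σ(formed) = 2×352 + 8×397 + 2×770 + 4×D = 5420 + 4D
ΔH = Σ(broken) − Σ(formed) = (5851 + 2D) − (5420 + 4D) = +431 − 2D
Setting this equal to −513 kJ gives 2D = 944, so D = 472 kJ/mol.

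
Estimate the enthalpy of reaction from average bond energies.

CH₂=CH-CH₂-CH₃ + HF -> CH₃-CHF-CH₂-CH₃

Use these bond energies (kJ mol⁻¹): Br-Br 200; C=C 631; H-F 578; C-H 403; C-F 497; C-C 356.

Bonds broken (reactants):
  C-C: 2 × 356 = 712
  C-H: 8 × 403 = 3224
  C=C: 1 × 631 = 631
  H-F: 1 × 578 = 578
  Σ(broken) = 5145 kJ
Bonds formed (products):
  C-C: 3 × 356 = 1068
  C-F: 1 × 497 = 497
  C-H: 9 × 403 = 3627
  Σ(formed) = 5192 kJ
ΔH = Σ(broken) − Σ(formed) = 5145 − 5192 = −47 kJ

ΔH ≈ −47 kJ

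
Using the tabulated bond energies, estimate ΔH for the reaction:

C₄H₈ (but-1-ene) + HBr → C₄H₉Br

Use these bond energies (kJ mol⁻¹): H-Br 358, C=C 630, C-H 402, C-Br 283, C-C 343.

Bonds broken (reactants):
  C-C: 2 × 343 = 686
  C-H: 8 × 402 = 3216
  C=C: 1 × 630 = 630
  H-Br: 1 × 358 = 358
  Σ(broken) = 4890 kJ
Bonds formed (products):
  C-Br: 1 × 283 = 283
  C-C: 3 × 343 = 1029
  C-H: 9 × 402 = 3618
  Σ(formed) = 4930 kJ
ΔH = Σ(broken) − Σ(formed) = 4890 − 4930 = −40 kJ

ΔH ≈ −40 kJ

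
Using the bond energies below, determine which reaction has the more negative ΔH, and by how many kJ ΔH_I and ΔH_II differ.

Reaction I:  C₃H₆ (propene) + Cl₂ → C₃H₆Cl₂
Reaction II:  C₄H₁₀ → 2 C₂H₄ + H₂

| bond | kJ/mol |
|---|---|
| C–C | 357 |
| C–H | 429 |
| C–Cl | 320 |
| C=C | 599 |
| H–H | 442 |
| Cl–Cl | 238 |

Reaction I, by 449 kJ

Reaction I:
  Bonds broken (reactants):
    C–C: 1 × 357 = 357
    C–H: 6 × 429 = 2574
    C=C: 1 × 599 = 599
    Cl–Cl: 1 × 238 = 238
    Σ(broken) = 3768 kJ
  Bonds formed (products):
    C–C: 2 × 357 = 714
    C–Cl: 2 × 320 = 640
    C–H: 6 × 429 = 2574
    Σ(formed) = 3928 kJ
  ΔH_I = 3768 − 3928 = −160 kJ
Reaction II:
  Bonds broken (reactants):
    C–C: 3 × 357 = 1071
    C–H: 10 × 429 = 4290
    Σ(broken) = 5361 kJ
  Bonds formed (products):
    C–H: 8 × 429 = 3432
    C=C: 2 × 599 = 1198
    H–H: 1 × 442 = 442
    Σ(formed) = 5072 kJ
  ΔH_II = 5361 − 5072 = +289 kJ
ΔH_I − ΔH_II = −449 kJ, so reaction I has the more negative ΔH; |ΔH_I − ΔH_II| = 449 kJ.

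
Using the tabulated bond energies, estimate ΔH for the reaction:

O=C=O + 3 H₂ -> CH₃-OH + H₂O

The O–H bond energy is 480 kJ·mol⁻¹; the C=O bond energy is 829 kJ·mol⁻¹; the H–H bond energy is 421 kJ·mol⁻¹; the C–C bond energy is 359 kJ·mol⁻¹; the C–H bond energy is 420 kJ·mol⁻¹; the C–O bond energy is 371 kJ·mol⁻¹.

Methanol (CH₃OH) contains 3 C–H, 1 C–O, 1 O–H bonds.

Bonds broken (reactants):
  C=O: 2 × 829 = 1658
  H–H: 3 × 421 = 1263
  Σ(broken) = 2921 kJ
Bonds formed (products):
  C–H: 3 × 420 = 1260
  C–O: 1 × 371 = 371
  O–H: 3 × 480 = 1440
  Σ(formed) = 3071 kJ
ΔH = Σ(broken) − Σ(formed) = 2921 − 3071 = −150 kJ

ΔH ≈ −150 kJ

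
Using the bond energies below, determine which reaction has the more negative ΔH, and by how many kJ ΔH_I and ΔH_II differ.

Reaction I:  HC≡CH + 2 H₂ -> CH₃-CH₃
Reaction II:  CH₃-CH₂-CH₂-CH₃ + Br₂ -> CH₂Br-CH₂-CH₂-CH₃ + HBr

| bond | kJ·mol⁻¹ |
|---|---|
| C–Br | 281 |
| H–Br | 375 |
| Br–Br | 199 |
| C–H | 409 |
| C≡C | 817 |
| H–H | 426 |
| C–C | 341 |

Reaction I:
  Bonds broken (reactants):
    C≡C: 1 × 817 = 817
    C–H: 2 × 409 = 818
    H–H: 2 × 426 = 852
    Σ(broken) = 2487 kJ
  Bonds formed (products):
    C–C: 1 × 341 = 341
    C–H: 6 × 409 = 2454
    Σ(formed) = 2795 kJ
  ΔH_I = 2487 − 2795 = −308 kJ
Reaction II:
  Bonds broken (reactants):
    Br–Br: 1 × 199 = 199
    C–C: 3 × 341 = 1023
    C–H: 10 × 409 = 4090
    Σ(broken) = 5312 kJ
  Bonds formed (products):
    C–Br: 1 × 281 = 281
    C–C: 3 × 341 = 1023
    C–H: 9 × 409 = 3681
    H–Br: 1 × 375 = 375
    Σ(formed) = 5360 kJ
  ΔH_II = 5312 − 5360 = −48 kJ
ΔH_I − ΔH_II = −260 kJ, so reaction I has the more negative ΔH; |ΔH_I − ΔH_II| = 260 kJ.

Reaction I, by 260 kJ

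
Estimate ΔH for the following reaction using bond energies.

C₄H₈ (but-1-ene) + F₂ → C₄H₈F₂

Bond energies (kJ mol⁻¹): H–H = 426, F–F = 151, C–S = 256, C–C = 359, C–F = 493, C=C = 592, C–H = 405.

Bonds broken (reactants):
  C–C: 2 × 359 = 718
  C–H: 8 × 405 = 3240
  C=C: 1 × 592 = 592
  F–F: 1 × 151 = 151
  Σ(broken) = 4701 kJ
Bonds formed (products):
  C–C: 3 × 359 = 1077
  C–F: 2 × 493 = 986
  C–H: 8 × 405 = 3240
  Σ(formed) = 5303 kJ
ΔH = Σ(broken) − Σ(formed) = 4701 − 5303 = −602 kJ

ΔH ≈ −602 kJ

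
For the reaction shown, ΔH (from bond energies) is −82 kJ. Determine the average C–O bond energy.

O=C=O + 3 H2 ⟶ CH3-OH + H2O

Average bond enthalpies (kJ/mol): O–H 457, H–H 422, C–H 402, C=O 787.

Let D be the C–O bond energy.
Σ(broken) = 2×787 + 3×422 = 2840
Σ(formed) = 3×402 + 1×D + 3×457 = 2577 + D
ΔH = Σ(broken) − Σ(formed) = (2840) − (2577 + D) = +263 − D
Setting this equal to −82 kJ gives D = 345 kJ/mol.

D(C–O) ≈ 345 kJ/mol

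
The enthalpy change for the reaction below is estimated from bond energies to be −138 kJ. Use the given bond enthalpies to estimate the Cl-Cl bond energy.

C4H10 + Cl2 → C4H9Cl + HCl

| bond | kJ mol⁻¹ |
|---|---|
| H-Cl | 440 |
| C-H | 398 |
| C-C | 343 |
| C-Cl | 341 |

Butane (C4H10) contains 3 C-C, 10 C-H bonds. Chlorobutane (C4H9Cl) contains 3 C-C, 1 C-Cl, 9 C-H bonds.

D(Cl-Cl) ≈ 245 kJ/mol

Let D be the Cl-Cl bond energy.
Σ(broken) = 3×343 + 10×398 + 1×D = 5009 + D
Σ(formed) = 3×343 + 1×341 + 9×398 + 1×440 = 5392
ΔH = Σ(broken) − Σ(formed) = (5009 + D) − (5392) = −383 + D
Setting this equal to −138 kJ gives D = 245 kJ/mol.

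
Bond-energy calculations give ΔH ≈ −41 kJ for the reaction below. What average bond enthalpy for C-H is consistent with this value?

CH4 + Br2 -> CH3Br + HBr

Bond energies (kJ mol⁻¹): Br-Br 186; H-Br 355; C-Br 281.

Let D be the C-H bond energy.
Σ(broken) = 1×186 + 4×D = 186 + 4D
Σ(formed) = 1×281 + 3×D + 1×355 = 636 + 3D
ΔH = Σ(broken) − Σ(formed) = (186 + 4D) − (636 + 3D) = −450 + D
Setting this equal to −41 kJ gives D = 409 kJ/mol.

D(C-H) ≈ 409 kJ/mol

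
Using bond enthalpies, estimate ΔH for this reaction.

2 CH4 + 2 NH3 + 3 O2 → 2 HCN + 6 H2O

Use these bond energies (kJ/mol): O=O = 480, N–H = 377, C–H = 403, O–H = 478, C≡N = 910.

ΔH ≈ −1436 kJ

Bonds broken (reactants):
  C–H: 8 × 403 = 3224
  N–H: 6 × 377 = 2262
  O=O: 3 × 480 = 1440
  Σ(broken) = 6926 kJ
Bonds formed (products):
  C≡N: 2 × 910 = 1820
  C–H: 2 × 403 = 806
  O–H: 12 × 478 = 5736
  Σ(formed) = 8362 kJ
ΔH = Σ(broken) − Σ(formed) = 6926 − 8362 = −1436 kJ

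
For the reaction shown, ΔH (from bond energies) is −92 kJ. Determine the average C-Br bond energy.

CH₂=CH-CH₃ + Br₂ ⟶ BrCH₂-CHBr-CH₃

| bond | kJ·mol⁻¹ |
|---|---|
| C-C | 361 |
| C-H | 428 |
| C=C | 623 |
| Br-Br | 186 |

D(C-Br) ≈ 270 kJ/mol

Let D be the C-Br bond energy.
Σ(broken) = 1×186 + 1×361 + 6×428 + 1×623 = 3738
Σ(formed) = 2×D + 2×361 + 6×428 = 3290 + 2D
ΔH = Σ(broken) − Σ(formed) = (3738) − (3290 + 2D) = +448 − 2D
Setting this equal to −92 kJ gives 2D = 540, so D = 270 kJ/mol.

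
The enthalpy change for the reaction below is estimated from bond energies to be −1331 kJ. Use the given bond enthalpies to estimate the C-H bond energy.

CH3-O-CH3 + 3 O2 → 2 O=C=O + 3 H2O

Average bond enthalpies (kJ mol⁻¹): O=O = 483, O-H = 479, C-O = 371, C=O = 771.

Let D be the C-H bond energy.
Σ(broken) = 6×D + 2×371 + 3×483 = 2191 + 6D
Σ(formed) = 4×771 + 6×479 = 5958
ΔH = Σ(broken) − Σ(formed) = (2191 + 6D) − (5958) = −3767 + 6D
Setting this equal to −1331 kJ gives 6D = 2436, so D = 406 kJ/mol.

D(C-H) ≈ 406 kJ/mol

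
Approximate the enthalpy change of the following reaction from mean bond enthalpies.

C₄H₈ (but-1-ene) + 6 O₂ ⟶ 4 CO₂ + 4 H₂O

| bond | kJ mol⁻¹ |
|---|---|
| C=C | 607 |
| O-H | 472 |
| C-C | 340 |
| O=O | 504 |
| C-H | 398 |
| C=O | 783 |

Bonds broken (reactants):
  C-C: 2 × 340 = 680
  C-H: 8 × 398 = 3184
  C=C: 1 × 607 = 607
  O=O: 6 × 504 = 3024
  Σ(broken) = 7495 kJ
Bonds formed (products):
  C=O: 8 × 783 = 6264
  O-H: 8 × 472 = 3776
  Σ(formed) = 10040 kJ
ΔH = Σ(broken) − Σ(formed) = 7495 − 10040 = −2545 kJ

ΔH ≈ −2545 kJ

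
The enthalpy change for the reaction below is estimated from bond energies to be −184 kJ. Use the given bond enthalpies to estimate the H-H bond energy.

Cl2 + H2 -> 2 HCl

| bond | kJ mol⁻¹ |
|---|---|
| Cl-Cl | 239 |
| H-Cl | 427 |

Let D be the H-H bond energy.
Σ(broken) = 1×239 + 1×D = 239 + D
Σ(formed) = 2×427 = 854
ΔH = Σ(broken) − Σ(formed) = (239 + D) − (854) = −615 + D
Setting this equal to −184 kJ gives D = 431 kJ/mol.

D(H-H) ≈ 431 kJ/mol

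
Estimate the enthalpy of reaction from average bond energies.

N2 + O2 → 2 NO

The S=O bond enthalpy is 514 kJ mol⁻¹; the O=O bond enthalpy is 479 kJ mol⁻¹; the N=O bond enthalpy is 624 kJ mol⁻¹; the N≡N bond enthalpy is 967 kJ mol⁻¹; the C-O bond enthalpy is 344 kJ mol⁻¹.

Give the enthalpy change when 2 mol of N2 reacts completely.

Bonds broken (reactants):
  N≡N: 1 × 967 = 967
  O=O: 1 × 479 = 479
  Σ(broken) = 1446 kJ
Bonds formed (products):
  N=O: 2 × 624 = 1248
  Σ(formed) = 1248 kJ
ΔH = Σ(broken) − Σ(formed) = 1446 − 1248 = +198 kJ
For 2× the reaction as written: 2 × (+198) = +396 kJ

ΔH = +396 kJ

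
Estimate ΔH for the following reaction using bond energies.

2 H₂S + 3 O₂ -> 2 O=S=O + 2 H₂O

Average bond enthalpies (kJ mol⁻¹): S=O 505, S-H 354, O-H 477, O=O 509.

ΔH ≈ −985 kJ

Bonds broken (reactants):
  O=O: 3 × 509 = 1527
  S-H: 4 × 354 = 1416
  Σ(broken) = 2943 kJ
Bonds formed (products):
  O-H: 4 × 477 = 1908
  S=O: 4 × 505 = 2020
  Σ(formed) = 3928 kJ
ΔH = Σ(broken) − Σ(formed) = 2943 − 3928 = −985 kJ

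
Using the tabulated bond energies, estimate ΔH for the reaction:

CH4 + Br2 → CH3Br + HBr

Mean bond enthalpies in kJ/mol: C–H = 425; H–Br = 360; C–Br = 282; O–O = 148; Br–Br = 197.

Bonds broken (reactants):
  Br–Br: 1 × 197 = 197
  C–H: 4 × 425 = 1700
  Σ(broken) = 1897 kJ
Bonds formed (products):
  C–Br: 1 × 282 = 282
  C–H: 3 × 425 = 1275
  H–Br: 1 × 360 = 360
  Σ(formed) = 1917 kJ
ΔH = Σ(broken) − Σ(formed) = 1897 − 1917 = −20 kJ

ΔH ≈ −20 kJ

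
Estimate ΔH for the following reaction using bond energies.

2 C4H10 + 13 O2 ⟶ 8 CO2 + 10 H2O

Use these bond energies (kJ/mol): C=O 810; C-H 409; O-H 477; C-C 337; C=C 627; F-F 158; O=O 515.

Bonds broken (reactants):
  C-C: 6 × 337 = 2022
  C-H: 20 × 409 = 8180
  O=O: 13 × 515 = 6695
  Σ(broken) = 16897 kJ
Bonds formed (products):
  C=O: 16 × 810 = 12960
  O-H: 20 × 477 = 9540
  Σ(formed) = 22500 kJ
ΔH = Σ(broken) − Σ(formed) = 16897 − 22500 = −5603 kJ

ΔH ≈ −5603 kJ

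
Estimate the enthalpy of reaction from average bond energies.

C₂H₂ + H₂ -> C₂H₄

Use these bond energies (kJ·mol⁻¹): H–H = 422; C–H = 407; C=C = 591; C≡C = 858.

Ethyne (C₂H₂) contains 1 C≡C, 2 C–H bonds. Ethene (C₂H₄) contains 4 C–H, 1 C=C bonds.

Bonds broken (reactants):
  C≡C: 1 × 858 = 858
  C–H: 2 × 407 = 814
  H–H: 1 × 422 = 422
  Σ(broken) = 2094 kJ
Bonds formed (products):
  C–H: 4 × 407 = 1628
  C=C: 1 × 591 = 591
  Σ(formed) = 2219 kJ
ΔH = Σ(broken) − Σ(formed) = 2094 − 2219 = −125 kJ

ΔH ≈ −125 kJ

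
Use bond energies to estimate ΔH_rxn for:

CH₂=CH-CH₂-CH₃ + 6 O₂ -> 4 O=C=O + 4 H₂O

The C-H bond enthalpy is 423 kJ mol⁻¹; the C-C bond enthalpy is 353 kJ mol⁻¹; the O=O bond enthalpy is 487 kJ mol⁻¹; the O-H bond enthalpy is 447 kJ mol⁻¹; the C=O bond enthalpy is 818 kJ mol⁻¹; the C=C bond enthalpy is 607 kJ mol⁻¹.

ΔH ≈ −2501 kJ

Bonds broken (reactants):
  C-C: 2 × 353 = 706
  C-H: 8 × 423 = 3384
  C=C: 1 × 607 = 607
  O=O: 6 × 487 = 2922
  Σ(broken) = 7619 kJ
Bonds formed (products):
  C=O: 8 × 818 = 6544
  O-H: 8 × 447 = 3576
  Σ(formed) = 10120 kJ
ΔH = Σ(broken) − Σ(formed) = 7619 − 10120 = −2501 kJ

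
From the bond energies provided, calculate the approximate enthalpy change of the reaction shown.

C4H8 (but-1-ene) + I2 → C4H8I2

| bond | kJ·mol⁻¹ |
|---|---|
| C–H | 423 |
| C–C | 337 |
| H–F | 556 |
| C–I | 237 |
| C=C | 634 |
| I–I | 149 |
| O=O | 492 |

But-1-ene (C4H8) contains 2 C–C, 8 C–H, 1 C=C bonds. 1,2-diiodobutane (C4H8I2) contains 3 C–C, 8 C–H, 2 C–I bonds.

Bonds broken (reactants):
  C–C: 2 × 337 = 674
  C–H: 8 × 423 = 3384
  C=C: 1 × 634 = 634
  I–I: 1 × 149 = 149
  Σ(broken) = 4841 kJ
Bonds formed (products):
  C–C: 3 × 337 = 1011
  C–H: 8 × 423 = 3384
  C–I: 2 × 237 = 474
  Σ(formed) = 4869 kJ
ΔH = Σ(broken) − Σ(formed) = 4841 − 4869 = −28 kJ

ΔH ≈ −28 kJ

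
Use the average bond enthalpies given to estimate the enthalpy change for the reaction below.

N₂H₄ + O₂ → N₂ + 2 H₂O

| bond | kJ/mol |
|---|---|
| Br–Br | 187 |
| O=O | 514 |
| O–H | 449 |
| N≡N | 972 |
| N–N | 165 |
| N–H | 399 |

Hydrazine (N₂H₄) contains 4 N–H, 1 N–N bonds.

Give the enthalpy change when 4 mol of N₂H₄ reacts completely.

ΔH = −1972 kJ

Bonds broken (reactants):
  N–H: 4 × 399 = 1596
  N–N: 1 × 165 = 165
  O=O: 1 × 514 = 514
  Σ(broken) = 2275 kJ
Bonds formed (products):
  N≡N: 1 × 972 = 972
  O–H: 4 × 449 = 1796
  Σ(formed) = 2768 kJ
ΔH = Σ(broken) − Σ(formed) = 2275 − 2768 = −493 kJ
For 4× the reaction as written: 4 × (−493) = −1972 kJ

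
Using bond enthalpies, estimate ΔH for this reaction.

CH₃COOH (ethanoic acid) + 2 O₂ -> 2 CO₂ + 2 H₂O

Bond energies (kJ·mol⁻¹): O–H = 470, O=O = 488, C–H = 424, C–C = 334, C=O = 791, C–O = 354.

ΔH ≈ −847 kJ

Bonds broken (reactants):
  C–C: 1 × 334 = 334
  C–H: 3 × 424 = 1272
  C–O: 1 × 354 = 354
  C=O: 1 × 791 = 791
  O–H: 1 × 470 = 470
  O=O: 2 × 488 = 976
  Σ(broken) = 4197 kJ
Bonds formed (products):
  C=O: 4 × 791 = 3164
  O–H: 4 × 470 = 1880
  Σ(formed) = 5044 kJ
ΔH = Σ(broken) − Σ(formed) = 4197 − 5044 = −847 kJ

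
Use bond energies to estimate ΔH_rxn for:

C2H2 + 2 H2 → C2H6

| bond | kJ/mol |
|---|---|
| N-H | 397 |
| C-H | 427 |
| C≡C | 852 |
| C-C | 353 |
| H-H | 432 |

Bonds broken (reactants):
  C≡C: 1 × 852 = 852
  C-H: 2 × 427 = 854
  H-H: 2 × 432 = 864
  Σ(broken) = 2570 kJ
Bonds formed (products):
  C-C: 1 × 353 = 353
  C-H: 6 × 427 = 2562
  Σ(formed) = 2915 kJ
ΔH = Σ(broken) − Σ(formed) = 2570 − 2915 = −345 kJ

ΔH ≈ −345 kJ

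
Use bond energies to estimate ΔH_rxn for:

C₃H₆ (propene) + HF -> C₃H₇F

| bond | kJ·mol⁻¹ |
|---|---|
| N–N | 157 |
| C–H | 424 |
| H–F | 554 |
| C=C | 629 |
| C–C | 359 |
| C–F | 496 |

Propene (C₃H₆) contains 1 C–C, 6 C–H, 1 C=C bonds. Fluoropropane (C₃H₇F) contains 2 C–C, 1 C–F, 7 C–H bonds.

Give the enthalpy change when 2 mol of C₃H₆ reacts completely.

Bonds broken (reactants):
  C–C: 1 × 359 = 359
  C–H: 6 × 424 = 2544
  C=C: 1 × 629 = 629
  H–F: 1 × 554 = 554
  Σ(broken) = 4086 kJ
Bonds formed (products):
  C–C: 2 × 359 = 718
  C–F: 1 × 496 = 496
  C–H: 7 × 424 = 2968
  Σ(formed) = 4182 kJ
ΔH = Σ(broken) − Σ(formed) = 4086 − 4182 = −96 kJ
For 2× the reaction as written: 2 × (−96) = −192 kJ

ΔH = −192 kJ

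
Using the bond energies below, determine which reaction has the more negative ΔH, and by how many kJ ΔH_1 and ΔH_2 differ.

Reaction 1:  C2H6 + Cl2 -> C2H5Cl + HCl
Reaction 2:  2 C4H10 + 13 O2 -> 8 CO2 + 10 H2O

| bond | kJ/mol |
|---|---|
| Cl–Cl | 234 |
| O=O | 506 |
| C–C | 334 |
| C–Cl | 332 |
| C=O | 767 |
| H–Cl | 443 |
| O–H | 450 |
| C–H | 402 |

Reaction 2, by 4511 kJ

Reaction 1:
  Bonds broken (reactants):
    C–C: 1 × 334 = 334
    C–H: 6 × 402 = 2412
    Cl–Cl: 1 × 234 = 234
    Σ(broken) = 2980 kJ
  Bonds formed (products):
    C–C: 1 × 334 = 334
    C–Cl: 1 × 332 = 332
    C–H: 5 × 402 = 2010
    H–Cl: 1 × 443 = 443
    Σ(formed) = 3119 kJ
  ΔH_1 = 2980 − 3119 = −139 kJ
Reaction 2:
  Bonds broken (reactants):
    C–C: 6 × 334 = 2004
    C–H: 20 × 402 = 8040
    O=O: 13 × 506 = 6578
    Σ(broken) = 16622 kJ
  Bonds formed (products):
    C=O: 16 × 767 = 12272
    O–H: 20 × 450 = 9000
    Σ(formed) = 21272 kJ
  ΔH_2 = 16622 − 21272 = −4650 kJ
ΔH_1 − ΔH_2 = +4511 kJ, so reaction 2 has the more negative ΔH; |ΔH_1 − ΔH_2| = 4511 kJ.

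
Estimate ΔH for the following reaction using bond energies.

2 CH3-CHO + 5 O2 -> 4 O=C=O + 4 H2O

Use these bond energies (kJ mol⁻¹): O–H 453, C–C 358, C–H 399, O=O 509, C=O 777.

Bonds broken (reactants):
  C–C: 2 × 358 = 716
  C–H: 8 × 399 = 3192
  C=O: 2 × 777 = 1554
  O=O: 5 × 509 = 2545
  Σ(broken) = 8007 kJ
Bonds formed (products):
  C=O: 8 × 777 = 6216
  O–H: 8 × 453 = 3624
  Σ(formed) = 9840 kJ
ΔH = Σ(broken) − Σ(formed) = 8007 − 9840 = −1833 kJ

ΔH ≈ −1833 kJ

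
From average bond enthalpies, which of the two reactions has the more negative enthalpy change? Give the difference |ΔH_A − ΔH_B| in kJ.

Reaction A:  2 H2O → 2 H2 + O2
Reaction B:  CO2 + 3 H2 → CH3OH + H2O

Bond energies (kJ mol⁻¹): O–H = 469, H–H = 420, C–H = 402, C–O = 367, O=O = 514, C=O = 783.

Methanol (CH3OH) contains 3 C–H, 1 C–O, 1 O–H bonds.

Reaction A:
  Bonds broken (reactants):
    O–H: 4 × 469 = 1876
    Σ(broken) = 1876 kJ
  Bonds formed (products):
    H–H: 2 × 420 = 840
    O=O: 1 × 514 = 514
    Σ(formed) = 1354 kJ
  ΔH_A = 1876 − 1354 = +522 kJ
Reaction B:
  Bonds broken (reactants):
    C=O: 2 × 783 = 1566
    H–H: 3 × 420 = 1260
    Σ(broken) = 2826 kJ
  Bonds formed (products):
    C–H: 3 × 402 = 1206
    C–O: 1 × 367 = 367
    O–H: 3 × 469 = 1407
    Σ(formed) = 2980 kJ
  ΔH_B = 2826 − 2980 = −154 kJ
ΔH_A − ΔH_B = +676 kJ, so reaction B has the more negative ΔH; |ΔH_A − ΔH_B| = 676 kJ.

Reaction B, by 676 kJ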